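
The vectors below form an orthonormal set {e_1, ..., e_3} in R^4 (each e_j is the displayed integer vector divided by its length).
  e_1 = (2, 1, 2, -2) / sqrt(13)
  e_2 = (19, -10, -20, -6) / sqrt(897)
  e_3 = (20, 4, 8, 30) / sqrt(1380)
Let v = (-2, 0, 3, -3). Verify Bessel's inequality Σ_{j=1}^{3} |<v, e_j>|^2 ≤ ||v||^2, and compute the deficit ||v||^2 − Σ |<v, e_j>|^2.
Σ |<v, e_j>|^2 = 101/5; ||v||^2 = 22; deficit = 9/5

Write each e_j = u_j / sqrt(<u_j, u_j>) where u_j is the displayed integer vector. Then <v, e_j> = <v, u_j> / sqrt(<u_j, u_j>), so |<v, e_j>|^2 = <v, u_j>^2 / <u_j, u_j>.
Coefficients: <v, e_1> = 8/sqrt(13), <v, e_2> = -80/sqrt(897), <v, e_3> = -106/sqrt(1380).
Square and sum: Σ |<v, e_j>|^2 = 101/5.
Compute ||v||^2 = v·v = 22.
Deficit = 22 − 101/5 = 9/5 ≥ 0, confirming Bessel's inequality. (The deficit equals ||v − Σ <v,e_j> e_j||^2, the squared distance from v to span{e_j}.)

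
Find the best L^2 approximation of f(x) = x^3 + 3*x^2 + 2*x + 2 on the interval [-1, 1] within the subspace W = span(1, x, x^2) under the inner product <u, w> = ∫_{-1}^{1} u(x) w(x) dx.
g(x) = 3*x^2 + 13*x/5 + 2

The best approximation g ∈ W is the orthogonal projection of f onto W. Writing g = a_0 + a_1 x + a_2 x^2, the coefficients solve the normal equations G · a = b where
  G_{ij} = <φ_i, φ_j> and b_i = <f, φ_i>, with φ_0 = 1, φ_1 = x, φ_2 = x^2.
G =
  [2, 0, 2/3]
  [0, 2/3, 0]
  [2/3, 0, 2/5],
b = (6, 26/15, 38/15).
Solving gives a_0 = 2, a_1 = 13/5, a_2 = 3, so
  g(x) = 3*x^2 + 13*x/5 + 2.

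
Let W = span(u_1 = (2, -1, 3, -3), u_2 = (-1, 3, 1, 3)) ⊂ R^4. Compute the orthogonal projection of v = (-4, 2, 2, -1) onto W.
proj_W(v) = (-38/339, 509/339, 433/339, 117/113)

Set up U = [u_1 | ... | u_2] ∈ R^(4×2). The projector onto W = col(U) is P = U (U^T U)^(-1) U^T.
Compute U^T U =
  [23, -11]
  [-11, 20],
and U^T v = (-1, 9).
Solve U^T U · c = U^T v for the coefficients: c = (79/339, 196/339). The projection is proj_W(v) = U c.
Check: (v - proj_W(v)) · u_1 = 0  (should be 0).
Check: (v - proj_W(v)) · u_2 = 0  (should be 0).
Result: proj_W(v) = (-38/339, 509/339, 433/339, 117/113).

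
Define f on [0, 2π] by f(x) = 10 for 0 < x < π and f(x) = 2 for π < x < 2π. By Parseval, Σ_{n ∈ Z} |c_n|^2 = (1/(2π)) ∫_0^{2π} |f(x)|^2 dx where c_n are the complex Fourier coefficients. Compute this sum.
Σ |c_n|^2 = 52

Parseval equates the L^2 energy of f (normalised by 1/(2π)) with the ℓ^2 sum of its Fourier coefficients: (1/(2π)) ∫_0^{2π} |f|^2 = Σ |c_n|^2.
Compute the left side: (1/(2π)) [∫_0^π 10^2 dx + ∫_π^{2π} 2^2 dx] = (1/(2π)) · (100π + 4π) = (100 + 4)/2 = 52.
So Σ_{n ∈ Z} |c_n|^2 = 52.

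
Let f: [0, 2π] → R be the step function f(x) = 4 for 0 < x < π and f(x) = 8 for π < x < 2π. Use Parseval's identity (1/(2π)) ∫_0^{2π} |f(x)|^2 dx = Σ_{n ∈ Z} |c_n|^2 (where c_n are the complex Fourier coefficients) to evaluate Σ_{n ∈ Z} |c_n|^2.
Σ |c_n|^2 = 40

Parseval equates the L^2 energy of f (normalised by 1/(2π)) with the ℓ^2 sum of its Fourier coefficients: (1/(2π)) ∫_0^{2π} |f|^2 = Σ |c_n|^2.
Compute the left side: (1/(2π)) [∫_0^π 4^2 dx + ∫_π^{2π} 8^2 dx] = (1/(2π)) · (16π + 64π) = (16 + 64)/2 = 40.
So Σ_{n ∈ Z} |c_n|^2 = 40.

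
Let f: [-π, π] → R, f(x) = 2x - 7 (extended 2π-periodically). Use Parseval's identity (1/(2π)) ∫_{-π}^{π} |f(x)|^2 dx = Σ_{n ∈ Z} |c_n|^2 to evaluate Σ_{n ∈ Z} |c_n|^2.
Σ |c_n|^2 = 4π^2/3 + 49

Expand and integrate term by term over [-π, π]:
  ∫ (2x)^2 dx = 4·(2π^3/3); ∫ 2·2·(-7)·x dx = 0 (odd integrand); ∫ (-7)^2 dx = 49·2π.
So (1/(2π)) ∫_{-π}^{π} (2x - 7)^2 dx = 4π^2/3 + 49 = 4π^2/3 + 49.
Parseval ⇒ Σ |c_n|^2 = 4π^2/3 + 49.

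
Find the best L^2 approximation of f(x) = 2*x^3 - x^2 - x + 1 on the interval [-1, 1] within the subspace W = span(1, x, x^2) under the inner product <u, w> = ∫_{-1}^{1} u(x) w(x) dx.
g(x) = -x^2 + x/5 + 1

The best approximation g ∈ W is the orthogonal projection of f onto W. Writing g = a_0 + a_1 x + a_2 x^2, the coefficients solve the normal equations G · a = b where
  G_{ij} = <φ_i, φ_j> and b_i = <f, φ_i>, with φ_0 = 1, φ_1 = x, φ_2 = x^2.
G =
  [2, 0, 2/3]
  [0, 2/3, 0]
  [2/3, 0, 2/5],
b = (4/3, 2/15, 4/15).
Solving gives a_0 = 1, a_1 = 1/5, a_2 = -1, so
  g(x) = -x^2 + x/5 + 1.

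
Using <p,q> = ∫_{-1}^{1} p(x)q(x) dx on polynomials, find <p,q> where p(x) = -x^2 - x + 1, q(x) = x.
<p,q> = -2/3

Expand the product: p(x)·q(x) = -x^3 - x^2 + x.
∫_{-1}^{1} of each monomial x^k gives [2/(k+1) if k even, 0 if k odd]. Integrating term-by-term (or equivalently evaluating the antiderivative F(x) = -x^4/4 - x^3/3 + x^2/2 at the endpoints):
  F(1) − F(−1) = -1/12 − (7/12) = -2/3.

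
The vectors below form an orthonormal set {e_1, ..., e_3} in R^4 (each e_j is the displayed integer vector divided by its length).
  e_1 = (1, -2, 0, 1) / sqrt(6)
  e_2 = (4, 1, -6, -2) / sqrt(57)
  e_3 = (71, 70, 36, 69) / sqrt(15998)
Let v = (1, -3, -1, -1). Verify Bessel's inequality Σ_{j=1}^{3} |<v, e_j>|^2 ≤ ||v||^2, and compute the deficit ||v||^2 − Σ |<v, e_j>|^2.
Σ |<v, e_j>|^2 = 4691/421; ||v||^2 = 12; deficit = 361/421

Write each e_j = u_j / sqrt(<u_j, u_j>) where u_j is the displayed integer vector. Then <v, e_j> = <v, u_j> / sqrt(<u_j, u_j>), so |<v, e_j>|^2 = <v, u_j>^2 / <u_j, u_j>.
Coefficients: <v, e_1> = 6/sqrt(6), <v, e_2> = 9/sqrt(57), <v, e_3> = -244/sqrt(15998).
Square and sum: Σ |<v, e_j>|^2 = 4691/421.
Compute ||v||^2 = v·v = 12.
Deficit = 12 − 4691/421 = 361/421 ≥ 0, confirming Bessel's inequality. (The deficit equals ||v − Σ <v,e_j> e_j||^2, the squared distance from v to span{e_j}.)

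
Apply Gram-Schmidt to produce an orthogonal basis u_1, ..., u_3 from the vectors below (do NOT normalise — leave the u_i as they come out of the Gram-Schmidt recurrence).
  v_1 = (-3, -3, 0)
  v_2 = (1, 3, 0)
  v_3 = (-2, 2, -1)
Orthogonal basis:
  u_1 = (-3, -3, 0)
  u_2 = (-1, 1, 0)
  u_3 = (0, 0, -1)

Apply the Gram-Schmidt recurrence
  u_1 = v_1
  u_i = v_i − Σ_{j<i} ((v_i · u_j) / (u_j · u_j)) · u_j.

Step by step this gives:
  u_1 = (-3, -3, 0)
  u_2 = (-1, 1, 0)
  u_3 = (0, 0, -1)

Orthogonality check:
  u_2 · u_1 = 0 (should be 0)
  u_3 · u_1 = 0 (should be 0)
  u_3 · u_2 = 0 (should be 0)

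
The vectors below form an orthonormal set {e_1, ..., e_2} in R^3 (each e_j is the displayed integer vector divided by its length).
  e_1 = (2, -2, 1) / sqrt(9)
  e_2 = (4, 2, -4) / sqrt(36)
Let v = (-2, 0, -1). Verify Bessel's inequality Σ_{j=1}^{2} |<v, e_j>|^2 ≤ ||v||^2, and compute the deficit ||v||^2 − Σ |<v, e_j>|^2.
Σ |<v, e_j>|^2 = 29/9; ||v||^2 = 5; deficit = 16/9

Write each e_j = u_j / sqrt(<u_j, u_j>) where u_j is the displayed integer vector. Then <v, e_j> = <v, u_j> / sqrt(<u_j, u_j>), so |<v, e_j>|^2 = <v, u_j>^2 / <u_j, u_j>.
Coefficients: <v, e_1> = -5/sqrt(9), <v, e_2> = -4/sqrt(36).
Square and sum: Σ |<v, e_j>|^2 = 29/9.
Compute ||v||^2 = v·v = 5.
Deficit = 5 − 29/9 = 16/9 ≥ 0, confirming Bessel's inequality. (The deficit equals ||v − Σ <v,e_j> e_j||^2, the squared distance from v to span{e_j}.)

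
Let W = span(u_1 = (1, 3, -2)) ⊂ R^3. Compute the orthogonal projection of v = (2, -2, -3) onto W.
proj_W(v) = (1/7, 3/7, -2/7)

Set up U = [u_1 | ... | u_1] ∈ R^(3×1). The projector onto W = col(U) is P = U (U^T U)^(-1) U^T.
Compute U^T U =
  [14],
and U^T v = (2).
Solve U^T U · c = U^T v for the coefficients: c = (1/7). The projection is proj_W(v) = U c.
Check: (v - proj_W(v)) · u_1 = 0  (should be 0).
Result: proj_W(v) = (1/7, 3/7, -2/7).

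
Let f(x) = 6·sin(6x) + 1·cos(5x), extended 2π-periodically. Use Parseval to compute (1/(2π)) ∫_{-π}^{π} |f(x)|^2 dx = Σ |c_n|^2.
Σ |c_n|^2 = 37/2

Expand |f|^2 and use orthogonality of {sin(nx), cos(mx)} on [-π, π]:
  ∫_{-π}^{π} sin(nx)^2 dx = π, ∫ cos(mx)^2 dx = π, and cross terms integrate to 0.
So ∫_{-π}^{π} f(x)^2 dx = 6^2 · π + 1^2 · π = (36 + 1)π.
Divide by 2π: (36 + 1)/2 = 37/2.
By Parseval, this equals Σ |c_n|^2.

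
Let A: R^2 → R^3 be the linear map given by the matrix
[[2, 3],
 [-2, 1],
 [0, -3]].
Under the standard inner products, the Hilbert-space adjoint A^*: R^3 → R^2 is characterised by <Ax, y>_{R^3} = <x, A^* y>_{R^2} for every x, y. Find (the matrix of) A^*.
A^* = A^T =
[[2, -2, 0],
 [3, 1, -3]]

For real matrices with standard dot products, the defining identity <Ax, y> = <x, A^* y> gives (Ax)^T y = x^T (A^*) y, i.e. x^T A^T y = x^T (A^*) y. Since this holds for all x, y, we must have A^* = A^T. Therefore
A^* =
[[2, -2, 0],
 [3, 1, -3]].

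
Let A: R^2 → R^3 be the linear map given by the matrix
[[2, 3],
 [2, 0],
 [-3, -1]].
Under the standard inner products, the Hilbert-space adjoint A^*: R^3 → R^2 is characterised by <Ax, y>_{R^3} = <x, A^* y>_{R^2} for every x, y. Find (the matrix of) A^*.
A^* = A^T =
[[2, 2, -3],
 [3, 0, -1]]

For real matrices with standard dot products, the defining identity <Ax, y> = <x, A^* y> gives (Ax)^T y = x^T (A^*) y, i.e. x^T A^T y = x^T (A^*) y. Since this holds for all x, y, we must have A^* = A^T. Therefore
A^* =
[[2, 2, -3],
 [3, 0, -1]].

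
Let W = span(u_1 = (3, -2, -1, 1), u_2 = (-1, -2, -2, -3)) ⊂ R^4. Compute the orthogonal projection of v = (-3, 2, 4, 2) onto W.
proj_W(v) = (-13/6, 11/3, 8/3, 3/2)

Set up U = [u_1 | ... | u_2] ∈ R^(4×2). The projector onto W = col(U) is P = U (U^T U)^(-1) U^T.
Compute U^T U =
  [15, 0]
  [0, 18],
and U^T v = (-15, -15).
Solve U^T U · c = U^T v for the coefficients: c = (-1, -5/6). The projection is proj_W(v) = U c.
Check: (v - proj_W(v)) · u_1 = 0  (should be 0).
Check: (v - proj_W(v)) · u_2 = 0  (should be 0).
Result: proj_W(v) = (-13/6, 11/3, 8/3, 3/2).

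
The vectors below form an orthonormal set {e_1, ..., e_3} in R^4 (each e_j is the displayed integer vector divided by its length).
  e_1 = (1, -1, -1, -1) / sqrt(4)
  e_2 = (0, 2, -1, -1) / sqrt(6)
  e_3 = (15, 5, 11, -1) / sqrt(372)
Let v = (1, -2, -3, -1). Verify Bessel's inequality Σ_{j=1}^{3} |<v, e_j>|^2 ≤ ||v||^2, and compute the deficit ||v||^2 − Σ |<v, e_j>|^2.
Σ |<v, e_j>|^2 = 881/62; ||v||^2 = 15; deficit = 49/62

Write each e_j = u_j / sqrt(<u_j, u_j>) where u_j is the displayed integer vector. Then <v, e_j> = <v, u_j> / sqrt(<u_j, u_j>), so |<v, e_j>|^2 = <v, u_j>^2 / <u_j, u_j>.
Coefficients: <v, e_1> = 7/sqrt(4), <v, e_2> = 0/sqrt(6), <v, e_3> = -27/sqrt(372).
Square and sum: Σ |<v, e_j>|^2 = 881/62.
Compute ||v||^2 = v·v = 15.
Deficit = 15 − 881/62 = 49/62 ≥ 0, confirming Bessel's inequality. (The deficit equals ||v − Σ <v,e_j> e_j||^2, the squared distance from v to span{e_j}.)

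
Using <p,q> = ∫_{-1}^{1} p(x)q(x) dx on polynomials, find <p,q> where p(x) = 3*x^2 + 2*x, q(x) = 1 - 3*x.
<p,q> = -2

Expand the product: p(x)·q(x) = -9*x^3 - 3*x^2 + 2*x.
∫_{-1}^{1} of each monomial x^k gives [2/(k+1) if k even, 0 if k odd]. Integrating term-by-term (or equivalently evaluating the antiderivative F(x) = -9*x^4/4 - x^3 + x^2 at the endpoints):
  F(1) − F(−1) = -9/4 − (-1/4) = -2.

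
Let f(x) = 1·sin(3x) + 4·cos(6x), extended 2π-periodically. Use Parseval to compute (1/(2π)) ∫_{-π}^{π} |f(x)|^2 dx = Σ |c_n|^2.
Σ |c_n|^2 = 17/2

Expand |f|^2 and use orthogonality of {sin(nx), cos(mx)} on [-π, π]:
  ∫_{-π}^{π} sin(nx)^2 dx = π, ∫ cos(mx)^2 dx = π, and cross terms integrate to 0.
So ∫_{-π}^{π} f(x)^2 dx = 1^2 · π + 4^2 · π = (1 + 16)π.
Divide by 2π: (1 + 16)/2 = 17/2.
By Parseval, this equals Σ |c_n|^2.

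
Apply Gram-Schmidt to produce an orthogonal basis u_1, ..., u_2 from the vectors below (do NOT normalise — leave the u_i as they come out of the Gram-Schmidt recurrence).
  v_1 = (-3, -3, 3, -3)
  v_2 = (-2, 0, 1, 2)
Orthogonal basis:
  u_1 = (-3, -3, 3, -3)
  u_2 = (-7/4, 1/4, 3/4, 9/4)

Apply the Gram-Schmidt recurrence
  u_1 = v_1
  u_i = v_i − Σ_{j<i} ((v_i · u_j) / (u_j · u_j)) · u_j.

Step by step this gives:
  u_1 = (-3, -3, 3, -3)
  u_2 = (-7/4, 1/4, 3/4, 9/4)

Orthogonality check:
  u_2 · u_1 = 0 (should be 0)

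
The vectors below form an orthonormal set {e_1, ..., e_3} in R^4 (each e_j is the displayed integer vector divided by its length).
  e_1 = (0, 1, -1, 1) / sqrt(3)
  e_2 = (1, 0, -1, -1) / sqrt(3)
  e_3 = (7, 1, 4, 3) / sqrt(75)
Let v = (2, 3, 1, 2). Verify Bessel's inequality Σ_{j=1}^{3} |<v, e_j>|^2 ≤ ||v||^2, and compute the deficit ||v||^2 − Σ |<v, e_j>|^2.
Σ |<v, e_j>|^2 = 1154/75; ||v||^2 = 18; deficit = 196/75

Write each e_j = u_j / sqrt(<u_j, u_j>) where u_j is the displayed integer vector. Then <v, e_j> = <v, u_j> / sqrt(<u_j, u_j>), so |<v, e_j>|^2 = <v, u_j>^2 / <u_j, u_j>.
Coefficients: <v, e_1> = 4/sqrt(3), <v, e_2> = -1/sqrt(3), <v, e_3> = 27/sqrt(75).
Square and sum: Σ |<v, e_j>|^2 = 1154/75.
Compute ||v||^2 = v·v = 18.
Deficit = 18 − 1154/75 = 196/75 ≥ 0, confirming Bessel's inequality. (The deficit equals ||v − Σ <v,e_j> e_j||^2, the squared distance from v to span{e_j}.)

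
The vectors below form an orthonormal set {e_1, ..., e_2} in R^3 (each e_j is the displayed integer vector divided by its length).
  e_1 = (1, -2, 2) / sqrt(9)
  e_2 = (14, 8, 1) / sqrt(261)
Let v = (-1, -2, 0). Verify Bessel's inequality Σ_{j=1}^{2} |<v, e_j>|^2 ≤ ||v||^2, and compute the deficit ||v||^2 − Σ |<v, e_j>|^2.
Σ |<v, e_j>|^2 = 129/29; ||v||^2 = 5; deficit = 16/29

Write each e_j = u_j / sqrt(<u_j, u_j>) where u_j is the displayed integer vector. Then <v, e_j> = <v, u_j> / sqrt(<u_j, u_j>), so |<v, e_j>|^2 = <v, u_j>^2 / <u_j, u_j>.
Coefficients: <v, e_1> = 3/sqrt(9), <v, e_2> = -30/sqrt(261).
Square and sum: Σ |<v, e_j>|^2 = 129/29.
Compute ||v||^2 = v·v = 5.
Deficit = 5 − 129/29 = 16/29 ≥ 0, confirming Bessel's inequality. (The deficit equals ||v − Σ <v,e_j> e_j||^2, the squared distance from v to span{e_j}.)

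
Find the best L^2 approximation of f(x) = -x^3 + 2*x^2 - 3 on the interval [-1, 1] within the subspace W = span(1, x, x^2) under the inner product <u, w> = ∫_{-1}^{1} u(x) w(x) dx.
g(x) = 2*x^2 - 3*x/5 - 3

The best approximation g ∈ W is the orthogonal projection of f onto W. Writing g = a_0 + a_1 x + a_2 x^2, the coefficients solve the normal equations G · a = b where
  G_{ij} = <φ_i, φ_j> and b_i = <f, φ_i>, with φ_0 = 1, φ_1 = x, φ_2 = x^2.
G =
  [2, 0, 2/3]
  [0, 2/3, 0]
  [2/3, 0, 2/5],
b = (-14/3, -2/5, -6/5).
Solving gives a_0 = -3, a_1 = -3/5, a_2 = 2, so
  g(x) = 2*x^2 - 3*x/5 - 3.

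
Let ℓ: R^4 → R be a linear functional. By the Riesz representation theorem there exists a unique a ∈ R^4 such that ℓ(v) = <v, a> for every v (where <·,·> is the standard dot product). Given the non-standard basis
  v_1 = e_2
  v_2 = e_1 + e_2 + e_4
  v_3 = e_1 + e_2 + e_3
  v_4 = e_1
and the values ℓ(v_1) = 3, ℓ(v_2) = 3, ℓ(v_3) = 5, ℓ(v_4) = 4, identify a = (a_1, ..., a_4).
a = (4, 3, -2, -4)

Write a = (a_1, ..., a_4) in the standard basis. For each basis vector v_i, ℓ(v_i) = <v_i, a> is a linear equation in the a_j's. Collect the n equations into a matrix system V a = ℓ, where row i of V is v_i (expressed in the standard basis). Since V is invertible (lower-triangular with 1s on the diagonal, up to permutation), solve by back-substitution:
  V =
[[0, 1, 0, 0],
 [1, 1, 0, 1],
 [1, 1, 1, 0],
 [1, 0, 0, 0]]
  V a = (3, 3, 5, 4)
Solving gives a = (4, 3, -2, -4).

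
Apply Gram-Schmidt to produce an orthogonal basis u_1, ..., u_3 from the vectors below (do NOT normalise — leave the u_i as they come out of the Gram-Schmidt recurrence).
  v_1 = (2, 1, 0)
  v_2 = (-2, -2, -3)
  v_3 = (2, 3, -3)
Orthogonal basis:
  u_1 = (2, 1, 0)
  u_2 = (2/5, -4/5, -3)
  u_3 = (-54/49, 108/49, -36/49)

Apply the Gram-Schmidt recurrence
  u_1 = v_1
  u_i = v_i − Σ_{j<i} ((v_i · u_j) / (u_j · u_j)) · u_j.

Step by step this gives:
  u_1 = (2, 1, 0)
  u_2 = (2/5, -4/5, -3)
  u_3 = (-54/49, 108/49, -36/49)

Orthogonality check:
  u_2 · u_1 = 0 (should be 0)
  u_3 · u_1 = 0 (should be 0)
  u_3 · u_2 = 0 (should be 0)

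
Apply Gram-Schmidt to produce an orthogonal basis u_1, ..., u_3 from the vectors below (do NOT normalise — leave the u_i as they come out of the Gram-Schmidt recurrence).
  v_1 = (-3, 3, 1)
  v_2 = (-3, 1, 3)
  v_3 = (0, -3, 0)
Orthogonal basis:
  u_1 = (-3, 3, 1)
  u_2 = (-12/19, -26/19, 42/19)
  u_3 = (-18/17, -27/34, -27/34)

Apply the Gram-Schmidt recurrence
  u_1 = v_1
  u_i = v_i − Σ_{j<i} ((v_i · u_j) / (u_j · u_j)) · u_j.

Step by step this gives:
  u_1 = (-3, 3, 1)
  u_2 = (-12/19, -26/19, 42/19)
  u_3 = (-18/17, -27/34, -27/34)

Orthogonality check:
  u_2 · u_1 = 0 (should be 0)
  u_3 · u_1 = 0 (should be 0)
  u_3 · u_2 = 0 (should be 0)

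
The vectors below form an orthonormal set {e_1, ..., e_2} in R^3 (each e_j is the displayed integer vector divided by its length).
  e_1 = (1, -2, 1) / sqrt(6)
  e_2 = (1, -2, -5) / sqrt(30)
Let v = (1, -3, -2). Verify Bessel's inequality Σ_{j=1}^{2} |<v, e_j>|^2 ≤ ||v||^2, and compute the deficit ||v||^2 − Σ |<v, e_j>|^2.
Σ |<v, e_j>|^2 = 69/5; ||v||^2 = 14; deficit = 1/5

Write each e_j = u_j / sqrt(<u_j, u_j>) where u_j is the displayed integer vector. Then <v, e_j> = <v, u_j> / sqrt(<u_j, u_j>), so |<v, e_j>|^2 = <v, u_j>^2 / <u_j, u_j>.
Coefficients: <v, e_1> = 5/sqrt(6), <v, e_2> = 17/sqrt(30).
Square and sum: Σ |<v, e_j>|^2 = 69/5.
Compute ||v||^2 = v·v = 14.
Deficit = 14 − 69/5 = 1/5 ≥ 0, confirming Bessel's inequality. (The deficit equals ||v − Σ <v,e_j> e_j||^2, the squared distance from v to span{e_j}.)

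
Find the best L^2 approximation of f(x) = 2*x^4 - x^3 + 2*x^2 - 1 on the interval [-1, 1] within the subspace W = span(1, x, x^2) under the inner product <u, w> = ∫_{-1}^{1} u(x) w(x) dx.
g(x) = 26*x^2/7 - 3*x/5 - 41/35

The best approximation g ∈ W is the orthogonal projection of f onto W. Writing g = a_0 + a_1 x + a_2 x^2, the coefficients solve the normal equations G · a = b where
  G_{ij} = <φ_i, φ_j> and b_i = <f, φ_i>, with φ_0 = 1, φ_1 = x, φ_2 = x^2.
G =
  [2, 0, 2/3]
  [0, 2/3, 0]
  [2/3, 0, 2/5],
b = (2/15, -2/5, 74/105).
Solving gives a_0 = -41/35, a_1 = -3/5, a_2 = 26/7, so
  g(x) = 26*x^2/7 - 3*x/5 - 41/35.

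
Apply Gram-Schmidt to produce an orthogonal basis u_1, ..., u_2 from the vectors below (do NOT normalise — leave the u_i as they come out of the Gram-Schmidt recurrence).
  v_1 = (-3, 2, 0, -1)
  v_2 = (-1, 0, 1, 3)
Orthogonal basis:
  u_1 = (-3, 2, 0, -1)
  u_2 = (-1, 0, 1, 3)

Apply the Gram-Schmidt recurrence
  u_1 = v_1
  u_i = v_i − Σ_{j<i} ((v_i · u_j) / (u_j · u_j)) · u_j.

Step by step this gives:
  u_1 = (-3, 2, 0, -1)
  u_2 = (-1, 0, 1, 3)

Orthogonality check:
  u_2 · u_1 = 0 (should be 0)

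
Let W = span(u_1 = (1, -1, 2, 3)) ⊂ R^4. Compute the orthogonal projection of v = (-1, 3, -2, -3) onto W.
proj_W(v) = (-17/15, 17/15, -34/15, -17/5)

Set up U = [u_1 | ... | u_1] ∈ R^(4×1). The projector onto W = col(U) is P = U (U^T U)^(-1) U^T.
Compute U^T U =
  [15],
and U^T v = (-17).
Solve U^T U · c = U^T v for the coefficients: c = (-17/15). The projection is proj_W(v) = U c.
Check: (v - proj_W(v)) · u_1 = 0  (should be 0).
Result: proj_W(v) = (-17/15, 17/15, -34/15, -17/5).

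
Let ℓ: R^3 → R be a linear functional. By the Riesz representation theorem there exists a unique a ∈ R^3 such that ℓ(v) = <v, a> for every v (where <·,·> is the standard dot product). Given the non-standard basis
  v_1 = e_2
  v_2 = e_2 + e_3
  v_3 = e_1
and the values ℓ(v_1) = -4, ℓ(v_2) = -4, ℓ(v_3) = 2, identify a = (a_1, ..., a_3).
a = (2, -4, 0)

Write a = (a_1, ..., a_3) in the standard basis. For each basis vector v_i, ℓ(v_i) = <v_i, a> is a linear equation in the a_j's. Collect the n equations into a matrix system V a = ℓ, where row i of V is v_i (expressed in the standard basis). Since V is invertible (lower-triangular with 1s on the diagonal, up to permutation), solve by back-substitution:
  V =
[[0, 1, 0],
 [0, 1, 1],
 [1, 0, 0]]
  V a = (-4, -4, 2)
Solving gives a = (2, -4, 0).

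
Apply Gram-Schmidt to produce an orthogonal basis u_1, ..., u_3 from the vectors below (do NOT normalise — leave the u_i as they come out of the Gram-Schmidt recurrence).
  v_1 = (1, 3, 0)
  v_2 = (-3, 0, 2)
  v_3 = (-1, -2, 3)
Orthogonal basis:
  u_1 = (1, 3, 0)
  u_2 = (-27/10, 9/10, 2)
  u_3 = (150/121, -50/121, 225/121)

Apply the Gram-Schmidt recurrence
  u_1 = v_1
  u_i = v_i − Σ_{j<i} ((v_i · u_j) / (u_j · u_j)) · u_j.

Step by step this gives:
  u_1 = (1, 3, 0)
  u_2 = (-27/10, 9/10, 2)
  u_3 = (150/121, -50/121, 225/121)

Orthogonality check:
  u_2 · u_1 = 0 (should be 0)
  u_3 · u_1 = 0 (should be 0)
  u_3 · u_2 = 0 (should be 0)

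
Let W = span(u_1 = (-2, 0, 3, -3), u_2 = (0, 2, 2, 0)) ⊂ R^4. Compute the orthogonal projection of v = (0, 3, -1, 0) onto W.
proj_W(v) = (24/35, 53/35, 17/35, 36/35)

Set up U = [u_1 | ... | u_2] ∈ R^(4×2). The projector onto W = col(U) is P = U (U^T U)^(-1) U^T.
Compute U^T U =
  [22, 6]
  [6, 8],
and U^T v = (-3, 4).
Solve U^T U · c = U^T v for the coefficients: c = (-12/35, 53/70). The projection is proj_W(v) = U c.
Check: (v - proj_W(v)) · u_1 = 0  (should be 0).
Check: (v - proj_W(v)) · u_2 = 0  (should be 0).
Result: proj_W(v) = (24/35, 53/35, 17/35, 36/35).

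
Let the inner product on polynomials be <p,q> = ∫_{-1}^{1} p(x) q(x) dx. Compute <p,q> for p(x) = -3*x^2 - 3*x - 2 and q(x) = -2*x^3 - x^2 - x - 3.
<p,q> = 374/15

Expand the product: p(x)·q(x) = 6*x^5 + 9*x^4 + 10*x^3 + 14*x^2 + 11*x + 6.
∫_{-1}^{1} of each monomial x^k gives [2/(k+1) if k even, 0 if k odd]. Integrating term-by-term (or equivalently evaluating the antiderivative F(x) = x^6 + 9*x^5/5 + 5*x^4/2 + 14*x^3/3 + 11*x^2/2 + 6*x at the endpoints):
  F(1) − F(−1) = 322/15 − (-52/15) = 374/15.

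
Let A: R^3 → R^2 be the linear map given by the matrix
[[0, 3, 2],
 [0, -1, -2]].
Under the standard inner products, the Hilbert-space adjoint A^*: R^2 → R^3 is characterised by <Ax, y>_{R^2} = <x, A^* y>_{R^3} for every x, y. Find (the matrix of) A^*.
A^* = A^T =
[[0, 0],
 [3, -1],
 [2, -2]]

For real matrices with standard dot products, the defining identity <Ax, y> = <x, A^* y> gives (Ax)^T y = x^T (A^*) y, i.e. x^T A^T y = x^T (A^*) y. Since this holds for all x, y, we must have A^* = A^T. Therefore
A^* =
[[0, 0],
 [3, -1],
 [2, -2]].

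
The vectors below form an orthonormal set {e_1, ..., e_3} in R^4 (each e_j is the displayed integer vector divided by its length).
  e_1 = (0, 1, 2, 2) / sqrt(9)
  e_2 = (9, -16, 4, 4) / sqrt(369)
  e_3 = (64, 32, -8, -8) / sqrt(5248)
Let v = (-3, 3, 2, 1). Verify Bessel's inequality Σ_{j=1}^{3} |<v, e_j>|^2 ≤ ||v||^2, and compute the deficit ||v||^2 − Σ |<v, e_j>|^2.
Σ |<v, e_j>|^2 = 45/2; ||v||^2 = 23; deficit = 1/2

Write each e_j = u_j / sqrt(<u_j, u_j>) where u_j is the displayed integer vector. Then <v, e_j> = <v, u_j> / sqrt(<u_j, u_j>), so |<v, e_j>|^2 = <v, u_j>^2 / <u_j, u_j>.
Coefficients: <v, e_1> = 9/sqrt(9), <v, e_2> = -63/sqrt(369), <v, e_3> = -120/sqrt(5248).
Square and sum: Σ |<v, e_j>|^2 = 45/2.
Compute ||v||^2 = v·v = 23.
Deficit = 23 − 45/2 = 1/2 ≥ 0, confirming Bessel's inequality. (The deficit equals ||v − Σ <v,e_j> e_j||^2, the squared distance from v to span{e_j}.)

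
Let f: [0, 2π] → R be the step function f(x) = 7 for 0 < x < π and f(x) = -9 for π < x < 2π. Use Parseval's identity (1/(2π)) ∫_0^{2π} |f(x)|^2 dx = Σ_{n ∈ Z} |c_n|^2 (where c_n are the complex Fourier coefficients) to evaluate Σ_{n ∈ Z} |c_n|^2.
Σ |c_n|^2 = 65

Parseval equates the L^2 energy of f (normalised by 1/(2π)) with the ℓ^2 sum of its Fourier coefficients: (1/(2π)) ∫_0^{2π} |f|^2 = Σ |c_n|^2.
Compute the left side: (1/(2π)) [∫_0^π 7^2 dx + ∫_π^{2π} (-9)^2 dx] = (1/(2π)) · (49π + 81π) = (49 + 81)/2 = 65.
So Σ_{n ∈ Z} |c_n|^2 = 65.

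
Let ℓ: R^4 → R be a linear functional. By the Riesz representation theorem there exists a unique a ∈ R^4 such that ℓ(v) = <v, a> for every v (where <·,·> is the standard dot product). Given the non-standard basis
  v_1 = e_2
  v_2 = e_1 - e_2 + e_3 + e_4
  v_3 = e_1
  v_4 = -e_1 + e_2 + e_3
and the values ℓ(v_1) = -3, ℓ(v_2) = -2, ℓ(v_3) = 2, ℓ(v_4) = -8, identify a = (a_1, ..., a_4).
a = (2, -3, -3, -4)

Write a = (a_1, ..., a_4) in the standard basis. For each basis vector v_i, ℓ(v_i) = <v_i, a> is a linear equation in the a_j's. Collect the n equations into a matrix system V a = ℓ, where row i of V is v_i (expressed in the standard basis). Since V is invertible (lower-triangular with 1s on the diagonal, up to permutation), solve by back-substitution:
  V =
[[0, 1, 0, 0],
 [1, -1, 1, 1],
 [1, 0, 0, 0],
 [-1, 1, 1, 0]]
  V a = (-3, -2, 2, -8)
Solving gives a = (2, -3, -3, -4).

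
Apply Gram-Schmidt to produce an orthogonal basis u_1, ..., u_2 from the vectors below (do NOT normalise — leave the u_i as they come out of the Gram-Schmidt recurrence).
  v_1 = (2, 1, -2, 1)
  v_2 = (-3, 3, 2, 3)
Orthogonal basis:
  u_1 = (2, 1, -2, 1)
  u_2 = (-11/5, 17/5, 6/5, 17/5)

Apply the Gram-Schmidt recurrence
  u_1 = v_1
  u_i = v_i − Σ_{j<i} ((v_i · u_j) / (u_j · u_j)) · u_j.

Step by step this gives:
  u_1 = (2, 1, -2, 1)
  u_2 = (-11/5, 17/5, 6/5, 17/5)

Orthogonality check:
  u_2 · u_1 = 0 (should be 0)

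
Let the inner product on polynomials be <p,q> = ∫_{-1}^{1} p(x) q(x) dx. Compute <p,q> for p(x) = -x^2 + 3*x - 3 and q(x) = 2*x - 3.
<p,q> = 24

Expand the product: p(x)·q(x) = -2*x^3 + 9*x^2 - 15*x + 9.
∫_{-1}^{1} of each monomial x^k gives [2/(k+1) if k even, 0 if k odd]. Integrating term-by-term (or equivalently evaluating the antiderivative F(x) = -x^4/2 + 3*x^3 - 15*x^2/2 + 9*x at the endpoints):
  F(1) − F(−1) = 4 − (-20) = 24.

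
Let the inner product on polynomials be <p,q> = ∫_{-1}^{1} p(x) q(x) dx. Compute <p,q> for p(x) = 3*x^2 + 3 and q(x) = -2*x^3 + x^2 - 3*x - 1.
<p,q> = -24/5

Expand the product: p(x)·q(x) = -6*x^5 + 3*x^4 - 15*x^3 - 9*x - 3.
∫_{-1}^{1} of each monomial x^k gives [2/(k+1) if k even, 0 if k odd]. Integrating term-by-term (or equivalently evaluating the antiderivative F(x) = -x^6 + 3*x^5/5 - 15*x^4/4 - 9*x^2/2 - 3*x at the endpoints):
  F(1) − F(−1) = -233/20 − (-137/20) = -24/5.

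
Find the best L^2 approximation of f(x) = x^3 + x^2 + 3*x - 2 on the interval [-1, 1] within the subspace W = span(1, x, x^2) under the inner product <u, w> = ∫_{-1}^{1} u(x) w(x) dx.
g(x) = x^2 + 18*x/5 - 2

The best approximation g ∈ W is the orthogonal projection of f onto W. Writing g = a_0 + a_1 x + a_2 x^2, the coefficients solve the normal equations G · a = b where
  G_{ij} = <φ_i, φ_j> and b_i = <f, φ_i>, with φ_0 = 1, φ_1 = x, φ_2 = x^2.
G =
  [2, 0, 2/3]
  [0, 2/3, 0]
  [2/3, 0, 2/5],
b = (-10/3, 12/5, -14/15).
Solving gives a_0 = -2, a_1 = 18/5, a_2 = 1, so
  g(x) = x^2 + 18*x/5 - 2.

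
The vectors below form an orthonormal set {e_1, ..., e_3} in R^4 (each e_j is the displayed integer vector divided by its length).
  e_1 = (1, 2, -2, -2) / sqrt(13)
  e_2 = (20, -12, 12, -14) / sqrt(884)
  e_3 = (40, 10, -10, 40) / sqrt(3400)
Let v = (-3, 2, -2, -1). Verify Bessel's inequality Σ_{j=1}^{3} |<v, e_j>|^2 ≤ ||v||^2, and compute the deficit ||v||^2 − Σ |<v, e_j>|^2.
Σ |<v, e_j>|^2 = 18; ||v||^2 = 18; deficit = 0

Write each e_j = u_j / sqrt(<u_j, u_j>) where u_j is the displayed integer vector. Then <v, e_j> = <v, u_j> / sqrt(<u_j, u_j>), so |<v, e_j>|^2 = <v, u_j>^2 / <u_j, u_j>.
Coefficients: <v, e_1> = 7/sqrt(13), <v, e_2> = -94/sqrt(884), <v, e_3> = -120/sqrt(3400).
Square and sum: Σ |<v, e_j>|^2 = 18.
Compute ||v||^2 = v·v = 18.
Deficit = 18 − 18 = 0 ≥ 0, confirming Bessel's inequality. (The deficit equals ||v − Σ <v,e_j> e_j||^2, the squared distance from v to span{e_j}.)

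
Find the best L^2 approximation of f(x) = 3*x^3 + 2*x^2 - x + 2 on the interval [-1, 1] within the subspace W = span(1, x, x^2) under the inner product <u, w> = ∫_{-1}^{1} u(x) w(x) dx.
g(x) = 2*x^2 + 4*x/5 + 2

The best approximation g ∈ W is the orthogonal projection of f onto W. Writing g = a_0 + a_1 x + a_2 x^2, the coefficients solve the normal equations G · a = b where
  G_{ij} = <φ_i, φ_j> and b_i = <f, φ_i>, with φ_0 = 1, φ_1 = x, φ_2 = x^2.
G =
  [2, 0, 2/3]
  [0, 2/3, 0]
  [2/3, 0, 2/5],
b = (16/3, 8/15, 32/15).
Solving gives a_0 = 2, a_1 = 4/5, a_2 = 2, so
  g(x) = 2*x^2 + 4*x/5 + 2.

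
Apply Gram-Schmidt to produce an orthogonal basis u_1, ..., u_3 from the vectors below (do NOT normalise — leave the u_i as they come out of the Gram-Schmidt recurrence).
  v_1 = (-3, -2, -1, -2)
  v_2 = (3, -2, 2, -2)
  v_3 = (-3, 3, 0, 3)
Orthogonal basis:
  u_1 = (-3, -2, -1, -2)
  u_2 = (5/2, -7/3, 11/6, -7/3)
  u_3 = (-36/41, 9/41, 72/41, 9/41)

Apply the Gram-Schmidt recurrence
  u_1 = v_1
  u_i = v_i − Σ_{j<i} ((v_i · u_j) / (u_j · u_j)) · u_j.

Step by step this gives:
  u_1 = (-3, -2, -1, -2)
  u_2 = (5/2, -7/3, 11/6, -7/3)
  u_3 = (-36/41, 9/41, 72/41, 9/41)

Orthogonality check:
  u_2 · u_1 = 0 (should be 0)
  u_3 · u_1 = 0 (should be 0)
  u_3 · u_2 = 0 (should be 0)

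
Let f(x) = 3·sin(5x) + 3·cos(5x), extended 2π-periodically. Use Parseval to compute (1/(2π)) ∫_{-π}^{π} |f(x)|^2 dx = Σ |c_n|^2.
Σ |c_n|^2 = 9

Expand |f|^2 and use orthogonality of {sin(nx), cos(mx)} on [-π, π]:
  ∫_{-π}^{π} sin(nx)^2 dx = π, ∫ cos(mx)^2 dx = π, and cross terms integrate to 0.
So ∫_{-π}^{π} f(x)^2 dx = 3^2 · π + 3^2 · π = (9 + 9)π.
Divide by 2π: (9 + 9)/2 = 9.
By Parseval, this equals Σ |c_n|^2.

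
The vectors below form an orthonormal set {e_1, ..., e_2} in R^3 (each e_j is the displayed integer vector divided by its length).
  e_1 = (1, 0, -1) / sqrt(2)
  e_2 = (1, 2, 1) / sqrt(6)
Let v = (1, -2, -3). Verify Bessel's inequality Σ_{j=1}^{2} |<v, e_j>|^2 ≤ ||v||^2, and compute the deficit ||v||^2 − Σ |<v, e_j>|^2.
Σ |<v, e_j>|^2 = 14; ||v||^2 = 14; deficit = 0

Write each e_j = u_j / sqrt(<u_j, u_j>) where u_j is the displayed integer vector. Then <v, e_j> = <v, u_j> / sqrt(<u_j, u_j>), so |<v, e_j>|^2 = <v, u_j>^2 / <u_j, u_j>.
Coefficients: <v, e_1> = 4/sqrt(2), <v, e_2> = -6/sqrt(6).
Square and sum: Σ |<v, e_j>|^2 = 14.
Compute ||v||^2 = v·v = 14.
Deficit = 14 − 14 = 0 ≥ 0, confirming Bessel's inequality. (The deficit equals ||v − Σ <v,e_j> e_j||^2, the squared distance from v to span{e_j}.)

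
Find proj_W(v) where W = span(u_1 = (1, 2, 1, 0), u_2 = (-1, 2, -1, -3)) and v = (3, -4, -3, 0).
proj_W(v) = (-36/43, -136/43, -36/43, 48/43)

Set up U = [u_1 | ... | u_2] ∈ R^(4×2). The projector onto W = col(U) is P = U (U^T U)^(-1) U^T.
Compute U^T U =
  [6, 2]
  [2, 15],
and U^T v = (-8, -8).
Solve U^T U · c = U^T v for the coefficients: c = (-52/43, -16/43). The projection is proj_W(v) = U c.
Check: (v - proj_W(v)) · u_1 = 0  (should be 0).
Check: (v - proj_W(v)) · u_2 = 0  (should be 0).
Result: proj_W(v) = (-36/43, -136/43, -36/43, 48/43).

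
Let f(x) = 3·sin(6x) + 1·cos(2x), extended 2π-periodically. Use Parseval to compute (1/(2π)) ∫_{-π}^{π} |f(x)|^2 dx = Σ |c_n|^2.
Σ |c_n|^2 = 5

Expand |f|^2 and use orthogonality of {sin(nx), cos(mx)} on [-π, π]:
  ∫_{-π}^{π} sin(nx)^2 dx = π, ∫ cos(mx)^2 dx = π, and cross terms integrate to 0.
So ∫_{-π}^{π} f(x)^2 dx = 3^2 · π + 1^2 · π = (9 + 1)π.
Divide by 2π: (9 + 1)/2 = 5.
By Parseval, this equals Σ |c_n|^2.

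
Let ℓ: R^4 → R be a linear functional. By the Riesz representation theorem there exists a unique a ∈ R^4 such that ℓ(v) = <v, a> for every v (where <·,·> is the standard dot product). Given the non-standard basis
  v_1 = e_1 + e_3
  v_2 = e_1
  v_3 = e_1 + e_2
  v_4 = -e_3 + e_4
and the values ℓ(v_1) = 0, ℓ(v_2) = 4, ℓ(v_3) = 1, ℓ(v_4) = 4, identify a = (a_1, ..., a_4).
a = (4, -3, -4, 0)

Write a = (a_1, ..., a_4) in the standard basis. For each basis vector v_i, ℓ(v_i) = <v_i, a> is a linear equation in the a_j's. Collect the n equations into a matrix system V a = ℓ, where row i of V is v_i (expressed in the standard basis). Since V is invertible (lower-triangular with 1s on the diagonal, up to permutation), solve by back-substitution:
  V =
[[1, 0, 1, 0],
 [1, 0, 0, 0],
 [1, 1, 0, 0],
 [0, 0, -1, 1]]
  V a = (0, 4, 1, 4)
Solving gives a = (4, -3, -4, 0).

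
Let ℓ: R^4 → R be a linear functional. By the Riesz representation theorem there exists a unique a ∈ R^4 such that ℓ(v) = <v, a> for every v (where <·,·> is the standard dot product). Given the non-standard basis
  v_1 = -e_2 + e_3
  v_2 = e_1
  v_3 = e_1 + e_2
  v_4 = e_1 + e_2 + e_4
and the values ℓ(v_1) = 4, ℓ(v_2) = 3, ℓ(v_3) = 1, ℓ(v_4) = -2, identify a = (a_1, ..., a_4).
a = (3, -2, 2, -3)

Write a = (a_1, ..., a_4) in the standard basis. For each basis vector v_i, ℓ(v_i) = <v_i, a> is a linear equation in the a_j's. Collect the n equations into a matrix system V a = ℓ, where row i of V is v_i (expressed in the standard basis). Since V is invertible (lower-triangular with 1s on the diagonal, up to permutation), solve by back-substitution:
  V =
[[0, -1, 1, 0],
 [1, 0, 0, 0],
 [1, 1, 0, 0],
 [1, 1, 0, 1]]
  V a = (4, 3, 1, -2)
Solving gives a = (3, -2, 2, -3).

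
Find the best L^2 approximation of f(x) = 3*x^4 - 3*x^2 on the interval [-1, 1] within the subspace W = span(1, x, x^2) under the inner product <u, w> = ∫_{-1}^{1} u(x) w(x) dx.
g(x) = -3*x^2/7 - 9/35

The best approximation g ∈ W is the orthogonal projection of f onto W. Writing g = a_0 + a_1 x + a_2 x^2, the coefficients solve the normal equations G · a = b where
  G_{ij} = <φ_i, φ_j> and b_i = <f, φ_i>, with φ_0 = 1, φ_1 = x, φ_2 = x^2.
G =
  [2, 0, 2/3]
  [0, 2/3, 0]
  [2/3, 0, 2/5],
b = (-4/5, 0, -12/35).
Solving gives a_0 = -9/35, a_1 = 0, a_2 = -3/7, so
  g(x) = -3*x^2/7 - 9/35.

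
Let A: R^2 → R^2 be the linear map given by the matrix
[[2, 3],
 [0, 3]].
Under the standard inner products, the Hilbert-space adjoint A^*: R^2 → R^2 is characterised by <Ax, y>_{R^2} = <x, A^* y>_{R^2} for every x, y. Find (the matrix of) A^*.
A^* = A^T =
[[2, 0],
 [3, 3]]

For real matrices with standard dot products, the defining identity <Ax, y> = <x, A^* y> gives (Ax)^T y = x^T (A^*) y, i.e. x^T A^T y = x^T (A^*) y. Since this holds for all x, y, we must have A^* = A^T. Therefore
A^* =
[[2, 0],
 [3, 3]].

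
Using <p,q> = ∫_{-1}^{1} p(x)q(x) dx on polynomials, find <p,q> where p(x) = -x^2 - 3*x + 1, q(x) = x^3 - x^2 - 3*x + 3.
<p,q> = 128/15

Expand the product: p(x)·q(x) = -x^5 - 2*x^4 + 7*x^3 + 5*x^2 - 12*x + 3.
∫_{-1}^{1} of each monomial x^k gives [2/(k+1) if k even, 0 if k odd]. Integrating term-by-term (or equivalently evaluating the antiderivative F(x) = -x^6/6 - 2*x^5/5 + 7*x^4/4 + 5*x^3/3 - 6*x^2 + 3*x at the endpoints):
  F(1) − F(−1) = -3/20 − (-521/60) = 128/15.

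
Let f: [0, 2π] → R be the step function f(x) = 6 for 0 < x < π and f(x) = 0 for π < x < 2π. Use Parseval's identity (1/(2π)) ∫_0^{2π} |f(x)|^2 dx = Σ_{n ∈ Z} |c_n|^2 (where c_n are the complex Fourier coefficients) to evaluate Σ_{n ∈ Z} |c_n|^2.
Σ |c_n|^2 = 18

Parseval equates the L^2 energy of f (normalised by 1/(2π)) with the ℓ^2 sum of its Fourier coefficients: (1/(2π)) ∫_0^{2π} |f|^2 = Σ |c_n|^2.
Compute the left side: (1/(2π)) [∫_0^π 6^2 dx + ∫_π^{2π} 0^2 dx] = (1/(2π)) · (36π + 0π) = (36 + 0)/2 = 18.
So Σ_{n ∈ Z} |c_n|^2 = 18.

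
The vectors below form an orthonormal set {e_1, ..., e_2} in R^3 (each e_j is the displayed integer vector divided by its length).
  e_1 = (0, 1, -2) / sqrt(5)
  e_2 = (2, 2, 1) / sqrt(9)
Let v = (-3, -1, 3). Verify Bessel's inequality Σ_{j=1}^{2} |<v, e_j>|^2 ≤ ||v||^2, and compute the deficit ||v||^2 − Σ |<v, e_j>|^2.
Σ |<v, e_j>|^2 = 566/45; ||v||^2 = 19; deficit = 289/45

Write each e_j = u_j / sqrt(<u_j, u_j>) where u_j is the displayed integer vector. Then <v, e_j> = <v, u_j> / sqrt(<u_j, u_j>), so |<v, e_j>|^2 = <v, u_j>^2 / <u_j, u_j>.
Coefficients: <v, e_1> = -7/sqrt(5), <v, e_2> = -5/sqrt(9).
Square and sum: Σ |<v, e_j>|^2 = 566/45.
Compute ||v||^2 = v·v = 19.
Deficit = 19 − 566/45 = 289/45 ≥ 0, confirming Bessel's inequality. (The deficit equals ||v − Σ <v,e_j> e_j||^2, the squared distance from v to span{e_j}.)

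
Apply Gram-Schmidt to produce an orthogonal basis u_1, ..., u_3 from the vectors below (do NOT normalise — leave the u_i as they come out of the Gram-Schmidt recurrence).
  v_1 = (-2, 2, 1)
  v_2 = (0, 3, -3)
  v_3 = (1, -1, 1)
Orthogonal basis:
  u_1 = (-2, 2, 1)
  u_2 = (2/3, 7/3, -10/3)
  u_3 = (9/17, 6/17, 6/17)

Apply the Gram-Schmidt recurrence
  u_1 = v_1
  u_i = v_i − Σ_{j<i} ((v_i · u_j) / (u_j · u_j)) · u_j.

Step by step this gives:
  u_1 = (-2, 2, 1)
  u_2 = (2/3, 7/3, -10/3)
  u_3 = (9/17, 6/17, 6/17)

Orthogonality check:
  u_2 · u_1 = 0 (should be 0)
  u_3 · u_1 = 0 (should be 0)
  u_3 · u_2 = 0 (should be 0)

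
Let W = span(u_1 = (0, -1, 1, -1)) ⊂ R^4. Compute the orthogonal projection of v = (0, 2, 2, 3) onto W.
proj_W(v) = (0, 1, -1, 1)

Set up U = [u_1 | ... | u_1] ∈ R^(4×1). The projector onto W = col(U) is P = U (U^T U)^(-1) U^T.
Compute U^T U =
  [3],
and U^T v = (-3).
Solve U^T U · c = U^T v for the coefficients: c = (-1). The projection is proj_W(v) = U c.
Check: (v - proj_W(v)) · u_1 = 0  (should be 0).
Result: proj_W(v) = (0, 1, -1, 1).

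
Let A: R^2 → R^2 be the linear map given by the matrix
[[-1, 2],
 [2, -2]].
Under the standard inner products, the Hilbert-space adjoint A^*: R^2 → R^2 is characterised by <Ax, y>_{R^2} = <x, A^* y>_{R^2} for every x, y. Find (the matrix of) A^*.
A^* = A^T =
[[-1, 2],
 [2, -2]]

For real matrices with standard dot products, the defining identity <Ax, y> = <x, A^* y> gives (Ax)^T y = x^T (A^*) y, i.e. x^T A^T y = x^T (A^*) y. Since this holds for all x, y, we must have A^* = A^T. Therefore
A^* =
[[-1, 2],
 [2, -2]].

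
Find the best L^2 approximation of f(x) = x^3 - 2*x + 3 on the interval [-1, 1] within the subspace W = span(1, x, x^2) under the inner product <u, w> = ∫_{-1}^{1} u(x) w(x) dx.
g(x) = 3 - 7*x/5

The best approximation g ∈ W is the orthogonal projection of f onto W. Writing g = a_0 + a_1 x + a_2 x^2, the coefficients solve the normal equations G · a = b where
  G_{ij} = <φ_i, φ_j> and b_i = <f, φ_i>, with φ_0 = 1, φ_1 = x, φ_2 = x^2.
G =
  [2, 0, 2/3]
  [0, 2/3, 0]
  [2/3, 0, 2/5],
b = (6, -14/15, 2).
Solving gives a_0 = 3, a_1 = -7/5, a_2 = 0, so
  g(x) = 3 - 7*x/5.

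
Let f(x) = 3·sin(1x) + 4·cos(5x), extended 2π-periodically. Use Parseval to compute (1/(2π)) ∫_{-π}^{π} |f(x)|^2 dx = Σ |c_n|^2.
Σ |c_n|^2 = 25/2

Expand |f|^2 and use orthogonality of {sin(nx), cos(mx)} on [-π, π]:
  ∫_{-π}^{π} sin(nx)^2 dx = π, ∫ cos(mx)^2 dx = π, and cross terms integrate to 0.
So ∫_{-π}^{π} f(x)^2 dx = 3^2 · π + 4^2 · π = (9 + 16)π.
Divide by 2π: (9 + 16)/2 = 25/2.
By Parseval, this equals Σ |c_n|^2.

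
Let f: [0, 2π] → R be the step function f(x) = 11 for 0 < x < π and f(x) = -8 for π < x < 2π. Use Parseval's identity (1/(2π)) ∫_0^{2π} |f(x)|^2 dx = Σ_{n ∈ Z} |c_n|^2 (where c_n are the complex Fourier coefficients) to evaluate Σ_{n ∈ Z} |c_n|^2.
Σ |c_n|^2 = 185/2

Parseval equates the L^2 energy of f (normalised by 1/(2π)) with the ℓ^2 sum of its Fourier coefficients: (1/(2π)) ∫_0^{2π} |f|^2 = Σ |c_n|^2.
Compute the left side: (1/(2π)) [∫_0^π 11^2 dx + ∫_π^{2π} (-8)^2 dx] = (1/(2π)) · (121π + 64π) = (121 + 64)/2 = 185/2.
So Σ_{n ∈ Z} |c_n|^2 = 185/2.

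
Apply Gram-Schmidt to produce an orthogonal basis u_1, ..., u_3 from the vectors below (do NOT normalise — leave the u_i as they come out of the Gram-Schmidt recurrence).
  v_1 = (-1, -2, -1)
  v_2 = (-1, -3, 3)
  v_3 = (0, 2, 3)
Orthogonal basis:
  u_1 = (-1, -2, -1)
  u_2 = (-1/3, -5/3, 11/3)
  u_3 = (-99/98, 22/49, 11/98)

Apply the Gram-Schmidt recurrence
  u_1 = v_1
  u_i = v_i − Σ_{j<i} ((v_i · u_j) / (u_j · u_j)) · u_j.

Step by step this gives:
  u_1 = (-1, -2, -1)
  u_2 = (-1/3, -5/3, 11/3)
  u_3 = (-99/98, 22/49, 11/98)

Orthogonality check:
  u_2 · u_1 = 0 (should be 0)
  u_3 · u_1 = 0 (should be 0)
  u_3 · u_2 = 0 (should be 0)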